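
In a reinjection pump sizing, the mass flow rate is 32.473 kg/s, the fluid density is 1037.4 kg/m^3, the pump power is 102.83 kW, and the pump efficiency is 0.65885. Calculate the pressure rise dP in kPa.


dP = P_pump * rho * eta / mdot
dP = 102.83 * 1037.4 * 0.65885 / 32.473
dP = 2164.4 kPa


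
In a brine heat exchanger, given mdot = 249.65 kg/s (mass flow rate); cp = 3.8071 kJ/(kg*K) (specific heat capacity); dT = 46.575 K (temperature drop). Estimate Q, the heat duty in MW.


Q = mdot * cp * dT / 1000
Q = 249.65 * 3.8071 * 46.575 / 1000
Q = 44.267 MW


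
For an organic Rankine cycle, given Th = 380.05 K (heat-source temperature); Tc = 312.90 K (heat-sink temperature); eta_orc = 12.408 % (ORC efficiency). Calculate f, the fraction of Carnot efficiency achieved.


f = (eta_orc/100) / (1 - Tc/Th)
f = (12.408/100) / (1 - 312.90/380.05)
f = 0.70226


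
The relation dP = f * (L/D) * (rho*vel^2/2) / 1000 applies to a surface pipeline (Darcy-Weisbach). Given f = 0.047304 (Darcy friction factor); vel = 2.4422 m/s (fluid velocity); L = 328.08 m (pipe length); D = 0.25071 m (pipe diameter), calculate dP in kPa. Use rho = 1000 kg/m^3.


dP = f * (L/D) * (rho*vel^2/2) / 1000
dP = 0.047304 * (328.08/0.25071) * (1000*2.4422^2/2) / 1000
dP = 184.60 kPa


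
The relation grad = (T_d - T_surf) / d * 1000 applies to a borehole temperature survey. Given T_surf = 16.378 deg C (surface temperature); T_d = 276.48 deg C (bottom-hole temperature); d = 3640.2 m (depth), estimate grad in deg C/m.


grad = (T_d - T_surf) / d * 1000
grad = (276.48 - 16.378) / 3640.2 * 1000
grad = 71.45267 deg C/km
Convert: 71.45267 deg C/km * 0.001 = 0.071453 deg C/m
grad = 0.071453 deg C/m


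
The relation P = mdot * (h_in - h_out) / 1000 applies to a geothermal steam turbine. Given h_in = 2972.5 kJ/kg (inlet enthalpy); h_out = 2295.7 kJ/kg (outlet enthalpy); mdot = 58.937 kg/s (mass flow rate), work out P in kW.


P = mdot * (h_in - h_out) / 1000
P = 58.937 * (2972.5 - 2295.7) / 1000
P = 39.88856 MW
Convert: 39.88856 MW * 1000.0 = 39889 kW
P = 39889 kW


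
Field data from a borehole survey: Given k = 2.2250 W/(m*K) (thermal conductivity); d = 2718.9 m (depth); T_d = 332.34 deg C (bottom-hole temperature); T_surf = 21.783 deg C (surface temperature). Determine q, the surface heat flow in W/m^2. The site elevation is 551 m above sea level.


Step 1: grad = (T_d - T_surf)/d * 1000 = (332.34 - 21.783)/2718.9 * 1000 = 114.2216 deg C/km
Step 2: q = k * grad / 1000 = 2.225 * 114.2216 / 1000 = 0.25414 W/m^2
q = 0.25414 W/m^2


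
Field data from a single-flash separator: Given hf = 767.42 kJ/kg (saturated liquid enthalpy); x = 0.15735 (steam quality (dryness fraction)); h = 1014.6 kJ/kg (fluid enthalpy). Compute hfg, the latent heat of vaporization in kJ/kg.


hfg = (h - hf) / x
hfg = (1014.6 - 767.42) / 0.15735
hfg = 1570.9 kJ/kg


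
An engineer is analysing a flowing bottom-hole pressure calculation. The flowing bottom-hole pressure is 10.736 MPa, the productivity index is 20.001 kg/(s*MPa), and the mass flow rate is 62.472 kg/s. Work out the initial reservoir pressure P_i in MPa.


P_i = P_wf + mdot / PI
P_i = 10.736 + 62.472 / 20.001
P_i = 13.859 MPa


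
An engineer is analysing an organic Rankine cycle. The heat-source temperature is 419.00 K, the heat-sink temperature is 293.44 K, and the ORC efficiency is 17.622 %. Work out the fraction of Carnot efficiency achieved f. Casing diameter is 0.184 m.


f = (eta_orc/100) / (1 - Tc/Th)
f = (17.622/100) / (1 - 293.44/419.00)
f = 0.58805


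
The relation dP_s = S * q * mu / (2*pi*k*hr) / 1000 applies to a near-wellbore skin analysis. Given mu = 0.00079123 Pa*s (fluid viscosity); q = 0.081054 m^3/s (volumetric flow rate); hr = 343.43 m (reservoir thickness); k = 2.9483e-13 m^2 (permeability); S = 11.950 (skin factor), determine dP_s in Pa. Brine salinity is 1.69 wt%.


dP_s = S * q * mu / (2*pi*k*hr) / 1000
dP_s = 11.950 * 0.081054 * 0.00079123 / (2*pi*2.9483e-13*343.43) / 1000
dP_s = 1204.635 kPa
Convert: 1204.635 kPa * 1000.0 = 1.2046e+06 Pa
dP_s = 1.2046e+06 Pa


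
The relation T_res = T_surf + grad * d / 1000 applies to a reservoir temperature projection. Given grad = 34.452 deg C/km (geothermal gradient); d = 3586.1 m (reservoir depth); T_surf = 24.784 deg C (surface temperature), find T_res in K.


T_res = T_surf + grad * d / 1000
T_res = 24.784 + 34.452 * 3586.1 / 1000
T_res = 148.3323 deg C
Convert to K: 148.3323 + 273.15 = 421.48 K
T_res = 421.48 K


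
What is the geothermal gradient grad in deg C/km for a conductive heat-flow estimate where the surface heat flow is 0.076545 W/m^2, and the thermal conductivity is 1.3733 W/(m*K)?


grad = q * 1000 / k
grad = 0.076545 * 1000 / 1.3733
grad = 55.738 deg C/km


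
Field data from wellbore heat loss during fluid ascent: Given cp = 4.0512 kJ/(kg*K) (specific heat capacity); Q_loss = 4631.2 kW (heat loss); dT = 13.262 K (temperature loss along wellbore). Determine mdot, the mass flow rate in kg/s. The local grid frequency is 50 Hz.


mdot = Q_loss / (cp * dT)
mdot = 4631.2 / (4.0512 * 13.262)
mdot = 86.199 kg/s


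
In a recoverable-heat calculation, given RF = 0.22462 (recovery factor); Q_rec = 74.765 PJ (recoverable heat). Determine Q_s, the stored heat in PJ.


Q_s = Q_rec / RF
Q_s = 74.765 / 0.22462
Q_s = 332.85 PJ


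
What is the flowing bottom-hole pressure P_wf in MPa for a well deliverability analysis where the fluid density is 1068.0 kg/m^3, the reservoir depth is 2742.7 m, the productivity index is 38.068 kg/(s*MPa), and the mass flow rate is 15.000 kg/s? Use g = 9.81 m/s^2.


Step 1: P_i = rho*g*h/1e6 = 1068.0*9.81*2742.7/1e6 = 28.73549 MPa
Step 2: P_wf = P_i - mdot/PI = 28.73549 - 15.0/38.068 = 28.341 MPa
P_wf = 28.341 MPa


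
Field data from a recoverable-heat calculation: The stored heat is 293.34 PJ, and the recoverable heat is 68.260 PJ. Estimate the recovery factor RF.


RF = Q_rec / Q_s
RF = 68.260 / 293.34
RF = 0.23270


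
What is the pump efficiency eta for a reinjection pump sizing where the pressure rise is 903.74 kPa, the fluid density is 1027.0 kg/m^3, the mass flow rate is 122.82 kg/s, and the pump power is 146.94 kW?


eta = mdot * dP / (rho * P_pump)
eta = 122.82 * 903.74 / (1027.0 * 146.94)
eta = 0.73553


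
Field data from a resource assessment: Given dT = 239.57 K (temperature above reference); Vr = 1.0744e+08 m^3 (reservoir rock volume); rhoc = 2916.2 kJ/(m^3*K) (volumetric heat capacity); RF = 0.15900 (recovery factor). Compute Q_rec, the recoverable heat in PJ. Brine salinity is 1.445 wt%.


Step 1: Q_s = Vr*rhoc*dT/1e12 = 1.0744e+08*2916.2*239.57/1e12 = 75.06124 PJ
Step 2: Q_rec = Q_s * RF = 75.06124 * 0.159 = 11.935 PJ
Q_rec = 11.935 PJ


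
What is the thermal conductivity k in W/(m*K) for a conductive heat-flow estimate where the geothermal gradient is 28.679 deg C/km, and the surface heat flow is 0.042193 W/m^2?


k = q * 1000 / grad
k = 0.042193 * 1000 / 28.679
k = 1.4712 W/(m*K)


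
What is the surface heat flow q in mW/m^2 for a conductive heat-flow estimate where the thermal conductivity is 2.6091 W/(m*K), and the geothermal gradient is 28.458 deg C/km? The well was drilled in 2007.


q = k * grad / 1000
q = 2.6091 * 28.458 / 1000
q = 0.07424977 W/m^2
Convert: 0.07424977 W/m^2 * 1000.0 = 74.250 mW/m^2
q = 74.250 mW/m^2


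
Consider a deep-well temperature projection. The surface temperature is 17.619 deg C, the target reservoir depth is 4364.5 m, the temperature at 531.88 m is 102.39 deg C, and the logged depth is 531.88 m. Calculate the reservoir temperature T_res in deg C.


Step 1: grad = (T_d1 - T_surf)/d1 * 1000 = (102.39 - 17.619)/531.88 * 1000 = 159.3799 deg C/km
Step 2: T_res = T_surf + grad*d2/1000 = 17.619 + 159.3799*4364.5/1000 = 713.23 deg C
T_res = 713.23 deg C


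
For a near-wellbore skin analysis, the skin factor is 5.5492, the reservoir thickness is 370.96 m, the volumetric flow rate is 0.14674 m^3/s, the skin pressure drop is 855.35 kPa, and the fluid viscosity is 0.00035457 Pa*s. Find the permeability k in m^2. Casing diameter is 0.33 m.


k = S*q*mu / (2*pi*dP_s*1000*hr)
k = 5.5492*0.14674*0.00035457 / (2*pi*855.35*1000*370.96)
k = 1.4482e-13 m^2


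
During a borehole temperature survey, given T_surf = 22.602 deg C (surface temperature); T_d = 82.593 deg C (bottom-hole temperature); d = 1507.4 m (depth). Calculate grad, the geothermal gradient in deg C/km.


grad = (T_d - T_surf) / d * 1000
grad = (82.593 - 22.602) / 1507.4 * 1000
grad = 39.798 deg C/km


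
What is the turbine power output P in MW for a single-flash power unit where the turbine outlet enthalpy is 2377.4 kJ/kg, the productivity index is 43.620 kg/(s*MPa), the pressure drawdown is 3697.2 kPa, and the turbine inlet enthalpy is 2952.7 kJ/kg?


Step 1: mdot = PI * dP / 1000 = 43.62 * 3697.2 / 1000 = 161.2719 kg/s
Step 2: P = mdot*(h_in - h_out)/1000 = 161.2719*(2952.7 - 2377.4)/1000 = 92.780 MW
P = 92.780 MW


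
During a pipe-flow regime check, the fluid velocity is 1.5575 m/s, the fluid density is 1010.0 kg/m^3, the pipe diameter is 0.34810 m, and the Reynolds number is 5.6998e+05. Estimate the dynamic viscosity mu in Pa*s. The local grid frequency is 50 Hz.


mu = rho * vel * D / Re
mu = 1010.0 * 1.5575 * 0.34810 / 5.6998e+05
mu = 0.00096071 Pa*s


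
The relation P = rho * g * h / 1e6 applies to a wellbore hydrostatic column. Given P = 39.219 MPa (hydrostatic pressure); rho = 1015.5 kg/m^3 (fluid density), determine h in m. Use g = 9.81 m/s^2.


h = P * 1e6 / (g * rho)
h = 39.219 * 1e6 / (9.81 * 1015.5)
h = 3936.8 m


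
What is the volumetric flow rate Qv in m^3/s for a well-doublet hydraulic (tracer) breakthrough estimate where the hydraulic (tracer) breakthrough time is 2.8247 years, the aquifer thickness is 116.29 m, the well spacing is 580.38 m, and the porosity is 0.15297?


Qv = pi*hr*phi*L^2 / (3*t_bt*365.25*86400)
Qv = pi*116.29*0.15297*580.38^2 / (3*2.8247*365.25*86400)
Qv = 0.070392 m^3/s


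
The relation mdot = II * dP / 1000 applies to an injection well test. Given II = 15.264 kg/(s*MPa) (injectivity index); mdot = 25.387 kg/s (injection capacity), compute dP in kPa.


dP = mdot * 1000 / II
dP = 25.387 * 1000 / 15.264
dP = 1663.2 kPa


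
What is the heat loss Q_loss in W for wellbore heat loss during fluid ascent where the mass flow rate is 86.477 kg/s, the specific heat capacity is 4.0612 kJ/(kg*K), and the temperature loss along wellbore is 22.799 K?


Q_loss = mdot * cp * dT
Q_loss = 86.477 * 4.0612 * 22.799
Q_loss = 8007.018 kW
Convert: 8007.018 kW * 1000.0 = 8.0070e+06 W
Q_loss = 8.0070e+06 W


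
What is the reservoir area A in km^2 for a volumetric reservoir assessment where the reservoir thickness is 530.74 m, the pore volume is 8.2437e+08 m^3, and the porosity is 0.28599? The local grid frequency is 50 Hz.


A = Vp / (1e6 * hr * phi)
A = 8.2437e+08 / (1e6 * 530.74 * 0.28599)
A = 5.4311 km^2


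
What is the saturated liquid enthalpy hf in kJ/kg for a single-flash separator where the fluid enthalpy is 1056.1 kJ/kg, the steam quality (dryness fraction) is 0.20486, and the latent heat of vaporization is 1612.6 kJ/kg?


hf = h - x * hfg
hf = 1056.1 - 0.20486 * 1612.6
hf = 725.74 kJ/kg


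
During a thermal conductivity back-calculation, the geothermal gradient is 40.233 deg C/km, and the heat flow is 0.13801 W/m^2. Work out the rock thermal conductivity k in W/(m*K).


k = q / (grad / 1000)
k = 0.13801 / (40.233 / 1000)
k = 3.4303 W/(m*K)


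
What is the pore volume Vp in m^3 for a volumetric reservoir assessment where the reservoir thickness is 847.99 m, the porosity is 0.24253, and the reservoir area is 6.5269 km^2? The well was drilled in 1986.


Vp = A * 1e6 * hr * phi
Vp = 6.5269 * 1e6 * 847.99 * 0.24253
Vp = 1.3423e+09 m^3


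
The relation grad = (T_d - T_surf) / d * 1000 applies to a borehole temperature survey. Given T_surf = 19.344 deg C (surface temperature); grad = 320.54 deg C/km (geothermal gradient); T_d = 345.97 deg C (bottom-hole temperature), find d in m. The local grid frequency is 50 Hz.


d = (T_d - T_surf) / grad * 1000
d = (345.97 - 19.344) / 320.54 * 1000
d = 1019.0 m


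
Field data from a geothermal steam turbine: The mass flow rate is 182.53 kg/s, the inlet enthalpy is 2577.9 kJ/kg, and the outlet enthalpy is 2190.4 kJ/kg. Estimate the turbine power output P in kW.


P = mdot * (h_in - h_out) / 1000
P = 182.53 * (2577.9 - 2190.4) / 1000
P = 70.73037 MW
Convert: 70.73037 MW * 1000.0 = 70730 kW
P = 70730 kW


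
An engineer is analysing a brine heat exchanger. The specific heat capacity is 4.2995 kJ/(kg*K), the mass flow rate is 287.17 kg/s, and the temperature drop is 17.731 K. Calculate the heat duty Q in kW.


Q = mdot * cp * dT / 1000
Q = 287.17 * 4.2995 * 17.731 / 1000
Q = 21.89224 MW
Convert: 21.89224 MW * 1000.0 = 21892 kW
Q = 21892 kW


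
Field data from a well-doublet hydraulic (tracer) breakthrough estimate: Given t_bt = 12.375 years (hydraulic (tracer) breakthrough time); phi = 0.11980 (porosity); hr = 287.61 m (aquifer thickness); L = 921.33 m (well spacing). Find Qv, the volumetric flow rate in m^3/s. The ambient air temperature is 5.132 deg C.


Qv = pi*hr*phi*L^2 / (3*t_bt*365.25*86400)
Qv = pi*287.61*0.11980*921.33^2 / (3*12.375*365.25*86400)
Qv = 0.078428 m^3/s


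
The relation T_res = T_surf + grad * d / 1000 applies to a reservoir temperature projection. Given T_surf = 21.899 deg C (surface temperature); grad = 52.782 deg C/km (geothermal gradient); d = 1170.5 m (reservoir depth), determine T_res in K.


T_res = T_surf + grad * d / 1000
T_res = 21.899 + 52.782 * 1170.5 / 1000
T_res = 83.68033 deg C
Convert to K: 83.68033 + 273.15 = 356.83 K
T_res = 356.83 K


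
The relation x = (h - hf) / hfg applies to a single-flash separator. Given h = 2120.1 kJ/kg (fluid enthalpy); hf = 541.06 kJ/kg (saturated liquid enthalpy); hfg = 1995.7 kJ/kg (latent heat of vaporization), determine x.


x = (h - hf) / hfg
x = (2120.1 - 541.06) / 1995.7
x = 0.79122


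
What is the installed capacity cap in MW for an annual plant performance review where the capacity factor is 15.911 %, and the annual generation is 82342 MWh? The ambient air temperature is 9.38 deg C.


cap = E_a / (CF/100 * 8760)
cap = 82342 / (15.911/100 * 8760)
cap = 59.077 MW


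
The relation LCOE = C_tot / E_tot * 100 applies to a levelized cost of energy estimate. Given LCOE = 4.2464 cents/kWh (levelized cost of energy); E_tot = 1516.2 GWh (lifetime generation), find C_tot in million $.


C_tot = LCOE / 100 * E_tot
C_tot = 4.2464 / 100 * 1516.2
C_tot = 64.384 million $


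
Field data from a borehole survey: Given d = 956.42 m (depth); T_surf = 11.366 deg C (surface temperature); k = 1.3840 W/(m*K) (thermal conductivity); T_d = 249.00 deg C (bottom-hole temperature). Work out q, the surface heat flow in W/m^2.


Step 1: grad = (T_d - T_surf)/d * 1000 = (249.0 - 11.366)/956.42 * 1000 = 248.4620 deg C/km
Step 2: q = k * grad / 1000 = 1.384 * 248.4620 / 1000 = 0.34387 W/m^2
q = 0.34387 W/m^2


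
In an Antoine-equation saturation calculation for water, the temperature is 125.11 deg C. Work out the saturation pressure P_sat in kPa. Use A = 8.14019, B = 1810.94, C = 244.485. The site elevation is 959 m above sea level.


P_sat = 10^(A - B/(C + T)) / 760 * 0.101325
P_sat = 10^(8.14019 - 1810.94/(244.485 + 125.11)) / 760 * 0.101325
P_sat = 0.2318982 MPa
Convert: 0.2318982 MPa * 1000.0 = 231.90 kPa
P_sat = 231.90 kPa


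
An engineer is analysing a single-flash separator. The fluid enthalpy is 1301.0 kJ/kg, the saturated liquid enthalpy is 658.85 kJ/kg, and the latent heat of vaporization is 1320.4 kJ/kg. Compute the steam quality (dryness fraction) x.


x = (h - hf) / hfg
x = (1301.0 - 658.85) / 1320.4
x = 0.48633


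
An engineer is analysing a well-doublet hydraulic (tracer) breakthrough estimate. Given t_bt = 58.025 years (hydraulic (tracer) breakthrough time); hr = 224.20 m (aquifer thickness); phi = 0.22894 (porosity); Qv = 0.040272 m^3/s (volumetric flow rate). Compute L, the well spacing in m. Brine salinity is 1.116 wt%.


L = sqrt(t_bt*365.25*86400*3*Qv / (pi*hr*phi))
L = sqrt(58.025*365.25*86400*3*0.040272 / (pi*224.20*0.22894))
L = 1171.3 m


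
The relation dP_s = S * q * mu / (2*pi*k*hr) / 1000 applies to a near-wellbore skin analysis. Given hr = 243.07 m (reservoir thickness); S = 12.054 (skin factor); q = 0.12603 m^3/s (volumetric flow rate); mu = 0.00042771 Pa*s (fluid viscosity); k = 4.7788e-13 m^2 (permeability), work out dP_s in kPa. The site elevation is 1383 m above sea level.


dP_s = S * q * mu / (2*pi*k*hr) / 1000
dP_s = 12.054 * 0.12603 * 0.00042771 / (2*pi*4.7788e-13*243.07) / 1000
dP_s = 890.28 kPa


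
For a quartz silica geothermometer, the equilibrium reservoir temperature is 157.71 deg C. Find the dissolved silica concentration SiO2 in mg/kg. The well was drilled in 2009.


SiO2 = 10^(5.19 - 1309/(T_eq + 273.15))
SiO2 = 10^(5.19 - 1309/(157.71 + 273.15))
SiO2 = 141.87 mg/kg


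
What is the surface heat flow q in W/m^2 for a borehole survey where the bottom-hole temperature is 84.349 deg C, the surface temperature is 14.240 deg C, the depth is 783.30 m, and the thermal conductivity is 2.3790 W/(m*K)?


Step 1: grad = (T_d - T_surf)/d * 1000 = (84.349 - 14.24)/783.3 * 1000 = 89.50466 deg C/km
Step 2: q = k * grad / 1000 = 2.379 * 89.50466 / 1000 = 0.21293 W/m^2
q = 0.21293 W/m^2


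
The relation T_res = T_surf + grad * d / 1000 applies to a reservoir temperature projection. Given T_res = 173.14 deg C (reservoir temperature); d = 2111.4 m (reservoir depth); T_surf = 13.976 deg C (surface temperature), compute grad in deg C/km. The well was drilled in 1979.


grad = (T_res - T_surf) / d * 1000
grad = (173.14 - 13.976) / 2111.4 * 1000
grad = 75.383 deg C/km


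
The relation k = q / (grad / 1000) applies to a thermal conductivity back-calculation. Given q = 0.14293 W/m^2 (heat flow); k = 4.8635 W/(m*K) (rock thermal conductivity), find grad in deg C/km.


grad = q / k * 1000
grad = 0.14293 / 4.8635 * 1000
grad = 29.388 deg C/km


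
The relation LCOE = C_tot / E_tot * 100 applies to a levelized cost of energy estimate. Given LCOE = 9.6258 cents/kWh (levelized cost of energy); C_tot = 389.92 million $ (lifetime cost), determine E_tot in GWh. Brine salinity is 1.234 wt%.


E_tot = C_tot / LCOE * 100
E_tot = 389.92 / 9.6258 * 100
E_tot = 4050.8 GWh


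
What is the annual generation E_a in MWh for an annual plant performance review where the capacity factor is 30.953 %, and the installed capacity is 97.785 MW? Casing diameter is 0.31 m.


E_a = CF / 100 * cap * 8760
E_a = 30.953 / 100 * 97.785 * 8760
E_a = 2.6514e+05 MWh


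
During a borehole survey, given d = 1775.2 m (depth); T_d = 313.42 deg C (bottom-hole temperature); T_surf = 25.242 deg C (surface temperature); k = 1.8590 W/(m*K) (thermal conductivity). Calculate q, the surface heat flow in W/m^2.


Step 1: grad = (T_d - T_surf)/d * 1000 = (313.42 - 25.242)/1775.2 * 1000 = 162.3355 deg C/km
Step 2: q = k * grad / 1000 = 1.859 * 162.3355 / 1000 = 0.30178 W/m^2
q = 0.30178 W/m^2


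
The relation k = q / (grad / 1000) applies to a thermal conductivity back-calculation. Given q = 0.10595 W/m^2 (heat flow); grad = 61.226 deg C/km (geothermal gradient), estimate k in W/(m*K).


k = q / (grad / 1000)
k = 0.10595 / (61.226 / 1000)
k = 1.7305 W/(m*K)


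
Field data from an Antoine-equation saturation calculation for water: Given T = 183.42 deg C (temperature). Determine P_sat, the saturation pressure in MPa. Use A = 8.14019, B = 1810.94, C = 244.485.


P_sat = 10^(A - B/(C + T)) / 760 * 0.101325
P_sat = 10^(8.14019 - 1810.94/(244.485 + 183.42)) / 760 * 0.101325
P_sat = 1.0789 MPa


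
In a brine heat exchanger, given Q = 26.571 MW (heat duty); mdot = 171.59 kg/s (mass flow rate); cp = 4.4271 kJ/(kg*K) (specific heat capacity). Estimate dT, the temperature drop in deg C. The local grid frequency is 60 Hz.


dT = Q * 1000 / (mdot * cp)
dT = 26.571 * 1000 / (171.59 * 4.4271)
dT = 34.97813 K
Convert (temperature difference, 1 K = 1 deg C): 34.97813 K = 34.97813 deg C
dT = 34.978 deg C


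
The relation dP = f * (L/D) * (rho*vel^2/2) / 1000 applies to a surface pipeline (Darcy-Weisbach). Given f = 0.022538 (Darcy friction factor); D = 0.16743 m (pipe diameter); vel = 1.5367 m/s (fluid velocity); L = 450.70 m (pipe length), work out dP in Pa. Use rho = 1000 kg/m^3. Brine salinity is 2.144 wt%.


dP = f * (L/D) * (rho*vel^2/2) / 1000
dP = 0.022538 * (450.70/0.16743) * (1000*1.5367^2/2) / 1000
dP = 71.63378 kPa
Convert: 71.63378 kPa * 1000.0 = 71634 Pa
dP = 71634 Pa


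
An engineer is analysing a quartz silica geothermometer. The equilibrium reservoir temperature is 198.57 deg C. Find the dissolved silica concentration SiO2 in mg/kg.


SiO2 = 10^(5.19 - 1309/(T_eq + 273.15))
SiO2 = 10^(5.19 - 1309/(198.57 + 273.15))
SiO2 = 260.05 mg/kg


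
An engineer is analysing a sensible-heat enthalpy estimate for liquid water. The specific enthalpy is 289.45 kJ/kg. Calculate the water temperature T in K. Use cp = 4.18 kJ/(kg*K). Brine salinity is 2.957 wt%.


T = h / cp
T = 289.45 / 4.18
T = 69.24641 deg C
Convert to K: 69.24641 + 273.15 = 342.40 K
T = 342.40 K


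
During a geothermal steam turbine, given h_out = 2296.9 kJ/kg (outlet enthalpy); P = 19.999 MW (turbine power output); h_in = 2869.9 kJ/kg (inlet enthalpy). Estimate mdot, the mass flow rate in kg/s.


mdot = P * 1000 / (h_in - h_out)
mdot = 19.999 * 1000 / (2869.9 - 2296.9)
mdot = 34.902 kg/s


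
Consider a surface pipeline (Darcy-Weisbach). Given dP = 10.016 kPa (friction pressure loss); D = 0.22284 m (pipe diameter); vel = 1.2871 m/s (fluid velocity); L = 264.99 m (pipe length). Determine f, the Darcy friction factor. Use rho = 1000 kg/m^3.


f = dP*1000 / ((L/D)*(rho*vel^2/2))
f = 10.016*1000 / ((264.99/0.22284)*(1000*1.2871^2/2))
f = 0.010169


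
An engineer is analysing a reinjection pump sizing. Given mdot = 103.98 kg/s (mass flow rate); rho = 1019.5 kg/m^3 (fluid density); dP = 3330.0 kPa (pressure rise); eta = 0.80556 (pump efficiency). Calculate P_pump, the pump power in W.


P_pump = mdot * dP / (rho * eta)
P_pump = 103.98 * 3330.0 / (1019.5 * 0.80556)
P_pump = 421.6081 kW
Convert: 421.6081 kW * 1000.0 = 4.2161e+05 W
P_pump = 4.2161e+05 W


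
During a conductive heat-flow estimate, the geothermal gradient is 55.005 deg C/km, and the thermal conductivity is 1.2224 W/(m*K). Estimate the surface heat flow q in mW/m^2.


q = k * grad / 1000
q = 1.2224 * 55.005 / 1000
q = 0.06723811 W/m^2
Convert: 0.06723811 W/m^2 * 1000.0 = 67.238 mW/m^2
q = 67.238 mW/m^2


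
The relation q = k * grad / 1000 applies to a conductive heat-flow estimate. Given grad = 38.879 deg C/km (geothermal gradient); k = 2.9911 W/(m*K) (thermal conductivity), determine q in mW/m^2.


q = k * grad / 1000
q = 2.9911 * 38.879 / 1000
q = 0.1162910 W/m^2
Convert: 0.1162910 W/m^2 * 1000.0 = 116.29 mW/m^2
q = 116.29 mW/m^2


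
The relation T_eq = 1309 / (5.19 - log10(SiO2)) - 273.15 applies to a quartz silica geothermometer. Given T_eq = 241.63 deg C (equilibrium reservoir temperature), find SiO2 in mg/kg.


SiO2 = 10^(5.19 - 1309/(T_eq + 273.15))
SiO2 = 10^(5.19 - 1309/(241.63 + 273.15))
SiO2 = 443.78 mg/kg


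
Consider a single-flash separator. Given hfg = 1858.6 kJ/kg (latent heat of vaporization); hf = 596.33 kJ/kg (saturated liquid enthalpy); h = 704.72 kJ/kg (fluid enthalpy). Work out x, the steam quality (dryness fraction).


x = (h - hf) / hfg
x = (704.72 - 596.33) / 1858.6
x = 0.058318


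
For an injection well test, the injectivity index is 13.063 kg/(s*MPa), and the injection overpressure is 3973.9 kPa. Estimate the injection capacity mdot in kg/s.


mdot = II * dP / 1000
mdot = 13.063 * 3973.9 / 1000
mdot = 51.911 kg/s


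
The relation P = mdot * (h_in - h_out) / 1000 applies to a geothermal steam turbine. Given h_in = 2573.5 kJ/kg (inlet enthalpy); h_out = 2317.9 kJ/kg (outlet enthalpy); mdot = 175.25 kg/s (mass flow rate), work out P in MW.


P = mdot * (h_in - h_out) / 1000
P = 175.25 * (2573.5 - 2317.9) / 1000
P = 44.794 MW


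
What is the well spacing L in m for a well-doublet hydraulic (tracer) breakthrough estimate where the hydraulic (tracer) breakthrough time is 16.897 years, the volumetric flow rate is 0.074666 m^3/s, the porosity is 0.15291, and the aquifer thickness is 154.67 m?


L = sqrt(t_bt*365.25*86400*3*Qv / (pi*hr*phi))
L = sqrt(16.897*365.25*86400*3*0.074666 / (pi*154.67*0.15291))
L = 1267.9 m


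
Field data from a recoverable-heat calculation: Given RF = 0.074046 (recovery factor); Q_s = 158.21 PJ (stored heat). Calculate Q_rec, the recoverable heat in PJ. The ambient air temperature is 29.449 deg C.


Q_rec = Q_s * RF
Q_rec = 158.21 * 0.074046
Q_rec = 11.715 PJ


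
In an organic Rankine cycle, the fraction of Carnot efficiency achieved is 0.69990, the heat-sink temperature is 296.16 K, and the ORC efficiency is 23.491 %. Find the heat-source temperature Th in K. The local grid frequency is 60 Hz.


Th = Tc / (1 - (eta_orc/100)/f)
Th = 296.16 / (1 - (23.491/100)/0.69990)
Th = 445.78 K


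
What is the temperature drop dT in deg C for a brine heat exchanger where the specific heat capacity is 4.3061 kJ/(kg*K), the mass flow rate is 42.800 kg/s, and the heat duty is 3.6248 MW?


dT = Q * 1000 / (mdot * cp)
dT = 3.6248 * 1000 / (42.800 * 4.3061)
dT = 19.66782 K
Convert (temperature difference, 1 K = 1 deg C): 19.66782 K = 19.66782 deg C
dT = 19.668 deg C


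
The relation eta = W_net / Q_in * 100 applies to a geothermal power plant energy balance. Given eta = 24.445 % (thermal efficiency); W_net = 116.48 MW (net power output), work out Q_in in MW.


Q_in = W_net / (eta / 100)
Q_in = 116.48 / (24.445 / 100)
Q_in = 476.50 MW


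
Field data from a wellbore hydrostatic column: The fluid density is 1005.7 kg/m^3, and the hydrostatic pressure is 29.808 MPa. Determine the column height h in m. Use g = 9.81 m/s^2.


h = P * 1e6 / (g * rho)
h = 29.808 * 1e6 / (9.81 * 1005.7)
h = 3021.3 m


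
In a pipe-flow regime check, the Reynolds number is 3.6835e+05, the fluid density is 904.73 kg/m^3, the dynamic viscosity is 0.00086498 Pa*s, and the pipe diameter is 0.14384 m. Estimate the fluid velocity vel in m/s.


vel = Re * mu / (rho * D)
vel = 3.6835e+05 * 0.00086498 / (904.73 * 0.14384)
vel = 2.4483 m/s


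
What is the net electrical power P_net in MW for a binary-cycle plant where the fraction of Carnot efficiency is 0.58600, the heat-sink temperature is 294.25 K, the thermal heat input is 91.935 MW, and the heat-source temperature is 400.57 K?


Step 1: eta = (1 - Tc/Th)*f = (1 - 294.25/400.57)*0.586 = 0.1555372
Step 2: P_net = eta * Q_in = 0.1555372 * 91.935 = 14.299 MW
P_net = 14.299 MW


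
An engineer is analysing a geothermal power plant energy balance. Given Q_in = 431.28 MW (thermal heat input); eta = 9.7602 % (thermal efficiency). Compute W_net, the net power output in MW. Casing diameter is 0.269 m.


W_net = eta / 100 * Q_in
W_net = 9.7602 / 100 * 431.28
W_net = 42.094 MW


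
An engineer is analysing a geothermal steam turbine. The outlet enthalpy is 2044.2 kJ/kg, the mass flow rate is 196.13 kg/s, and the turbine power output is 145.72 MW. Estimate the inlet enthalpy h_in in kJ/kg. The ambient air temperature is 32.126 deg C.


h_in = h_out + P * 1000 / mdot
h_in = 2044.2 + 145.72 * 1000 / 196.13
h_in = 2787.2 kJ/kg


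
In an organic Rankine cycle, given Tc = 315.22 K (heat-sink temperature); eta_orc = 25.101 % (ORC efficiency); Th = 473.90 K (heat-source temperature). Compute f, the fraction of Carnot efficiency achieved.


f = (eta_orc/100) / (1 - Tc/Th)
f = (25.101/100) / (1 - 315.22/473.90)
f = 0.74964


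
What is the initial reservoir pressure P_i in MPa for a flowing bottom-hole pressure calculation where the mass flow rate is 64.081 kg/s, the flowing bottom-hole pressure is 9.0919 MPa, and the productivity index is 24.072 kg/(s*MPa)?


P_i = P_wf + mdot / PI
P_i = 9.0919 + 64.081 / 24.072
P_i = 11.754 MPa


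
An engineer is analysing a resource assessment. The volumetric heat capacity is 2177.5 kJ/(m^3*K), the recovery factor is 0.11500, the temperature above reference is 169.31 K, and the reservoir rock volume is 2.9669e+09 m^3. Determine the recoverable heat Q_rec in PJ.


Step 1: Q_s = Vr*rhoc*dT/1e12 = 2.9669e+09*2177.5*169.31/1e12 = 1093.815 PJ
Step 2: Q_rec = Q_s * RF = 1093.815 * 0.115 = 125.79 PJ
Q_rec = 125.79 PJ


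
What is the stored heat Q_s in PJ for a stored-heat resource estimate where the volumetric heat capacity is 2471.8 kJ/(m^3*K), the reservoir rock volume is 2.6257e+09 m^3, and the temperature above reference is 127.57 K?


Q_s = Vr * rhoc * dT / 1e12
Q_s = 2.6257e+09 * 2471.8 * 127.57 / 1e12
Q_s = 827.96 PJ


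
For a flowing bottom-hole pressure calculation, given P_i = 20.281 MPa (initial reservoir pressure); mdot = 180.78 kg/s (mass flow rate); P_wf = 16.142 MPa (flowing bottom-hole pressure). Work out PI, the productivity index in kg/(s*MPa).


PI = mdot / (P_i - P_wf)
PI = 180.78 / (20.281 - 16.142)
PI = 43.677 kg/(s*MPa)


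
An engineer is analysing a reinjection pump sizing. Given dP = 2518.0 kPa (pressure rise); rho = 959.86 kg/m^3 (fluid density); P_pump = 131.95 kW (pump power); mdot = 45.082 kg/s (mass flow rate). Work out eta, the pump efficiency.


eta = mdot * dP / (rho * P_pump)
eta = 45.082 * 2518.0 / (959.86 * 131.95)
eta = 0.89628


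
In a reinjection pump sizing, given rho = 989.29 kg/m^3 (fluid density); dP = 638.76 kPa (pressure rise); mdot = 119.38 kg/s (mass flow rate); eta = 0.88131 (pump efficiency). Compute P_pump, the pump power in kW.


P_pump = mdot * dP / (rho * eta)
P_pump = 119.38 * 638.76 / (989.29 * 0.88131)
P_pump = 87.462 kW


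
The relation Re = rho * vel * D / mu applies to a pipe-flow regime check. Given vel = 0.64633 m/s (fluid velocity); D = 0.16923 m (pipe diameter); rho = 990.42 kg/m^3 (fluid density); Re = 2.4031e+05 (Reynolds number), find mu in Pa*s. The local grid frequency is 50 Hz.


mu = rho * vel * D / Re
mu = 990.42 * 0.64633 * 0.16923 / 2.4031e+05
mu = 0.00045080 Pa*s


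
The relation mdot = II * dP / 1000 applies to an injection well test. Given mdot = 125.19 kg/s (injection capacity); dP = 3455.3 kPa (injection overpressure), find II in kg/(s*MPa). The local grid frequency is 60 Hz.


II = mdot * 1000 / dP
II = 125.19 * 1000 / 3455.3
II = 36.231 kg/(s*MPa)


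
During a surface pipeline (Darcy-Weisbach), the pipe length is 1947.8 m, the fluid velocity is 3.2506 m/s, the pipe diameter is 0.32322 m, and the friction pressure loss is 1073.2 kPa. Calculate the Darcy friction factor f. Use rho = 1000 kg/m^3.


f = dP*1000 / ((L/D)*(rho*vel^2/2))
f = 1073.2*1000 / ((1947.8/0.32322)*(1000*3.2506^2/2))
f = 0.033708


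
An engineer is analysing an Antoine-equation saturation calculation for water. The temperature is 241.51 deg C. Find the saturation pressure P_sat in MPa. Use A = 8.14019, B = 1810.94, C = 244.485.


P_sat = 10^(A - B/(C + T)) / 760 * 0.101325
P_sat = 10^(8.14019 - 1810.94/(244.485 + 241.51)) / 760 * 0.101325
P_sat = 3.4581 MPa


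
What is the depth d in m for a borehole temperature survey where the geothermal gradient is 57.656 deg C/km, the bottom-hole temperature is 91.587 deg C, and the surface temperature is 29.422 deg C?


d = (T_d - T_surf) / grad * 1000
d = (91.587 - 29.422) / 57.656 * 1000
d = 1078.2 m


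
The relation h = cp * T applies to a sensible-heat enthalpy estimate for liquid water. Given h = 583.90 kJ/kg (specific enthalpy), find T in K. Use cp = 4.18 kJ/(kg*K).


T = h / cp
T = 583.90 / 4.18
T = 139.6890 deg C
Convert to K: 139.6890 + 273.15 = 412.84 K
T = 412.84 K


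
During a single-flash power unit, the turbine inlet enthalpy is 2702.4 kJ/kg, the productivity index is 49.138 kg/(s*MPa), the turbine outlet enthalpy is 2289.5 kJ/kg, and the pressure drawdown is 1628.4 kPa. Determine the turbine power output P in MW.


Step 1: mdot = PI * dP / 1000 = 49.138 * 1628.4 / 1000 = 80.01632 kg/s
Step 2: P = mdot*(h_in - h_out)/1000 = 80.01632*(2702.4 - 2289.5)/1000 = 33.039 MW
P = 33.039 MW


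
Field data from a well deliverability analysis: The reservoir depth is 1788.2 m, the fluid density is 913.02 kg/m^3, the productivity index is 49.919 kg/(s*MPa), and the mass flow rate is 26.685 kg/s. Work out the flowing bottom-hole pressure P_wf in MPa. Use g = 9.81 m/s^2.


Step 1: P_i = rho*g*h/1e6 = 913.02*9.81*1788.2/1e6 = 16.01642 MPa
Step 2: P_wf = P_i - mdot/PI = 16.01642 - 26.685/49.919 = 15.482 MPa
P_wf = 15.482 MPa


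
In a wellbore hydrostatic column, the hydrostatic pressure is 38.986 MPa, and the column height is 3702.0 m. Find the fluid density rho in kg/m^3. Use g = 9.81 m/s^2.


rho = P * 1e6 / (g * h)
rho = 38.986 * 1e6 / (9.81 * 3702.0)
rho = 1073.5 kg/m^3


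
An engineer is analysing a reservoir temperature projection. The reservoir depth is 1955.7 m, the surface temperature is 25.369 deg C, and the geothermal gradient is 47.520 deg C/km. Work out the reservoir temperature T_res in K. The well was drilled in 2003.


T_res = T_surf + grad * d / 1000
T_res = 25.369 + 47.520 * 1955.7 / 1000
T_res = 118.3039 deg C
Convert to K: 118.3039 + 273.15 = 391.45 K
T_res = 391.45 K


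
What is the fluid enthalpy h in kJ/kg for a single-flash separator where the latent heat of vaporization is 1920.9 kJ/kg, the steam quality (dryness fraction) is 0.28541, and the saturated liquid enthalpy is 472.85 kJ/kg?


h = hf + x * hfg
h = 472.85 + 0.28541 * 1920.9
h = 1021.1 kJ/kg


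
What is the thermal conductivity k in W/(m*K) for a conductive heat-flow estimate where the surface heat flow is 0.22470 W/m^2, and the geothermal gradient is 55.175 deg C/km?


k = q * 1000 / grad
k = 0.22470 * 1000 / 55.175
k = 4.0725 W/(m*K)


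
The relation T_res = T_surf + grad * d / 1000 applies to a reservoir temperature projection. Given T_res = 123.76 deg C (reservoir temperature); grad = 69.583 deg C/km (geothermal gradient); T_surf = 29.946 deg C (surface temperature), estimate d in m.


d = (T_res - T_surf) / grad * 1000
d = (123.76 - 29.946) / 69.583 * 1000
d = 1348.2 m


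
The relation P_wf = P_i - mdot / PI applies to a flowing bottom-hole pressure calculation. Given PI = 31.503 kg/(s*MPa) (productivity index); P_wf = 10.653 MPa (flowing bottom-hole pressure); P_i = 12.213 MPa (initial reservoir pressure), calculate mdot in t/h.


mdot = (P_i - P_wf) * PI
mdot = (12.213 - 10.653) * 31.503
mdot = 49.14468 kg/s
Convert: 49.14468 kg/s * 3.6 = 176.92 t/h
mdot = 176.92 t/h


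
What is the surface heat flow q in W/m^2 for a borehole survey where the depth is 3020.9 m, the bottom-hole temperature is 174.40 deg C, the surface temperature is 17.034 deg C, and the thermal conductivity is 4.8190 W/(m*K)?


Step 1: grad = (T_d - T_surf)/d * 1000 = (174.4 - 17.034)/3020.9 * 1000 = 52.09242 deg C/km
Step 2: q = k * grad / 1000 = 4.819 * 52.09242 / 1000 = 0.25103 W/m^2
q = 0.25103 W/m^2


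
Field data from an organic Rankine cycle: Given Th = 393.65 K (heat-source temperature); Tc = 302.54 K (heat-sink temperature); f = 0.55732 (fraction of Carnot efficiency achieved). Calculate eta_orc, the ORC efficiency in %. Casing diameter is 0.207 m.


eta_orc = (1 - Tc/Th) * f * 100
eta_orc = (1 - 302.54/393.65) * 0.55732 * 100
eta_orc = 12.899 %


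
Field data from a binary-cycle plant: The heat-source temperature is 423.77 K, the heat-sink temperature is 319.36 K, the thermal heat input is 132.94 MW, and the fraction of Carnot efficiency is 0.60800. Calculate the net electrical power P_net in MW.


Step 1: eta = (1 - Tc/Th)*f = (1 - 319.36/423.77)*0.608 = 0.1498013
Step 2: P_net = eta * Q_in = 0.1498013 * 132.94 = 19.915 MW
P_net = 19.915 MW


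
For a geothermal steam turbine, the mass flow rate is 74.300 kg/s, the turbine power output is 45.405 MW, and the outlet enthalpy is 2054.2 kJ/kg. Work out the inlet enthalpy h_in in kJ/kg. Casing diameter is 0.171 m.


h_in = h_out + P * 1000 / mdot
h_in = 2054.2 + 45.405 * 1000 / 74.300
h_in = 2665.3 kJ/kg


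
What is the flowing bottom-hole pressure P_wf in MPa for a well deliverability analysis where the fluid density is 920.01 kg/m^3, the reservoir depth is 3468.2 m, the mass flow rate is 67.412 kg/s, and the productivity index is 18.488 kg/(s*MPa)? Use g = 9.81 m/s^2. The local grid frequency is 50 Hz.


Step 1: P_i = rho*g*h/1e6 = 920.01*9.81*3468.2/1e6 = 31.30154 MPa
Step 2: P_wf = P_i - mdot/PI = 31.30154 - 67.412/18.488 = 27.655 MPa
P_wf = 27.655 MPa


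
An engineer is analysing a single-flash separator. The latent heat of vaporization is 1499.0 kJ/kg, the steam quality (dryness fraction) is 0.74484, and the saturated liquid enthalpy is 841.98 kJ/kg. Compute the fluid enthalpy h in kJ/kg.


h = hf + x * hfg
h = 841.98 + 0.74484 * 1499.0
h = 1958.5 kJ/kg


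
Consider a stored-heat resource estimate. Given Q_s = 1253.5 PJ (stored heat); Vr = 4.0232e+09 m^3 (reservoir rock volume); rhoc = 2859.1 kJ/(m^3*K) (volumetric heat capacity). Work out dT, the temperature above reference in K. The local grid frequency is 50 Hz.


dT = Q_s * 1e12 / (Vr * rhoc)
dT = 1253.5 * 1e12 / (4.0232e+09 * 2859.1)
dT = 108.97 K


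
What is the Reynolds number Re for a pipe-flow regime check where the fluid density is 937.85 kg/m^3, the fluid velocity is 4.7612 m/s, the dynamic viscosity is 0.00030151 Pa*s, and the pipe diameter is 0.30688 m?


Re = rho * vel * D / mu
Re = 937.85 * 4.7612 * 0.30688 / 0.00030151
Re = 4.5448e+06


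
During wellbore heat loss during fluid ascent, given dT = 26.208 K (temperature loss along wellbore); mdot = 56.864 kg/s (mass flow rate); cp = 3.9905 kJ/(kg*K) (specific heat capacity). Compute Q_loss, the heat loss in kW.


Q_loss = mdot * cp * dT
Q_loss = 56.864 * 3.9905 * 26.208
Q_loss = 5947.0 kW


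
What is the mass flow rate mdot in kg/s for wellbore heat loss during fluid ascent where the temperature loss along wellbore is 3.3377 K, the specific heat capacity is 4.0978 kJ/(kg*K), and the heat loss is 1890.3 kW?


mdot = Q_loss / (cp * dT)
mdot = 1890.3 / (4.0978 * 3.3377)
mdot = 138.21 kg/s


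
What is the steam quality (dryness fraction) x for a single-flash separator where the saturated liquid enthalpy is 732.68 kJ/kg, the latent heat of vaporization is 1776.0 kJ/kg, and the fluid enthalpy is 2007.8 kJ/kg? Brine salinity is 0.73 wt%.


x = (h - hf) / hfg
x = (2007.8 - 732.68) / 1776.0
x = 0.71797


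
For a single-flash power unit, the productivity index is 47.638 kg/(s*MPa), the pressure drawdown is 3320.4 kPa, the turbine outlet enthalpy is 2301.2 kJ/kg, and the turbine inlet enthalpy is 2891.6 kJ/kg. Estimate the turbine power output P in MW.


Step 1: mdot = PI * dP / 1000 = 47.638 * 3320.4 / 1000 = 158.1772 kg/s
Step 2: P = mdot*(h_in - h_out)/1000 = 158.1772*(2891.6 - 2301.2)/1000 = 93.388 MW
P = 93.388 MW


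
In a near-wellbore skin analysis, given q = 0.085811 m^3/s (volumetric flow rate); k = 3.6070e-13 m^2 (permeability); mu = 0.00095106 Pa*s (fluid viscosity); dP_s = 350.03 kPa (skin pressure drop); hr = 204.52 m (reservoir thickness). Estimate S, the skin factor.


S = dP_s * 1000 * 2*pi*k*hr / (q*mu)
S = 350.03 * 1000 * 2*pi*3.6070e-13*204.52 / (0.085811*0.00095106)
S = 1.9880


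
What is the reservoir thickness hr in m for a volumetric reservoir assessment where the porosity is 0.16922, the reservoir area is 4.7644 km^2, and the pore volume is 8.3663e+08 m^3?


hr = Vp / (A * 1e6 * phi)
hr = 8.3663e+08 / (4.7644 * 1e6 * 0.16922)
hr = 1037.7 m


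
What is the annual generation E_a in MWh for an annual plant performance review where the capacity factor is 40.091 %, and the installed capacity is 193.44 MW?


E_a = CF / 100 * cap * 8760
E_a = 40.091 / 100 * 193.44 * 8760
E_a = 6.7936e+05 MWh


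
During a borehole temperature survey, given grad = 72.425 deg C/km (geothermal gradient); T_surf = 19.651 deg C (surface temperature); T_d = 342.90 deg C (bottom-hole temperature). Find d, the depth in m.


d = (T_d - T_surf) / grad * 1000
d = (342.90 - 19.651) / 72.425 * 1000
d = 4463.2 m
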